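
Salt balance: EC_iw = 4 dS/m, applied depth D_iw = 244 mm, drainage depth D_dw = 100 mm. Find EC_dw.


EC_dw = EC_iw * D_iw / D_dw
EC_dw = 4 * 244 / 100
EC_dw = 976 / 100

9.7600 dS/m


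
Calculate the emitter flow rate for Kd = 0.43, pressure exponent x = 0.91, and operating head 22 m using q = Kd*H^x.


q = Kd * H^x = 0.43 * 22^0.91 = 0.43 * 16.657301

7.1626 L/h


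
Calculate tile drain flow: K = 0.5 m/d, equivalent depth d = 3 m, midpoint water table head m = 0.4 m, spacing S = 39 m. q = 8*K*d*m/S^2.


q = 8*K*d*m/S^2
q = 8*0.5*3*0.4/39^2
q = 4.8000 / 1521

0.0032 m/d


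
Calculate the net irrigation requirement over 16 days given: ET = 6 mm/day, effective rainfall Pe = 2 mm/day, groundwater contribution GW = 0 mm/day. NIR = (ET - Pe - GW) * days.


Daily deficit = ET - Pe - GW = 6 - 2 - 0 = 4 mm/day
NIR = 4 * 16 = 64 mm

64.0000 mm


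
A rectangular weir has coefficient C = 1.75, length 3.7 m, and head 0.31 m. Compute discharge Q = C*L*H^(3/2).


Q = C * L * H^(3/2) = 1.75 * 3.7 * 0.31^1.5 = 1.75 * 3.7 * 0.172601

1.1176 m^3/s


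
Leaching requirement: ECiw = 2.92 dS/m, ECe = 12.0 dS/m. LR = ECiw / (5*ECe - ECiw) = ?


LR = ECiw / (5*ECe - ECiw)
LR = 2.92 / (5*12.0 - 2.92)
LR = 2.92 / 57.0800

0.0512


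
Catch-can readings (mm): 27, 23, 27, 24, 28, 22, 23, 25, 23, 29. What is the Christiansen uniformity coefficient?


mean = 25.100000 mm
MAD = 2.120000 mm
CU = (1 - 2.120000/25.100000)*100

91.5538 %


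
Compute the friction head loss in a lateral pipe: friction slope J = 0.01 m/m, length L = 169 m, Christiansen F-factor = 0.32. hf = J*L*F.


hf = J * L * F = 0.01 * 169 * 0.32 = 0.5408 m

0.5408 m


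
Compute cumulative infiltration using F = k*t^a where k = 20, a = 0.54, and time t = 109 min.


F = k * t^a = 20 * 109^0.54
F = 20 * 12.595352

251.9070 mm


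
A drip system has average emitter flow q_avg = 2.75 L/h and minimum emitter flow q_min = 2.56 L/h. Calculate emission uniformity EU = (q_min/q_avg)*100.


EU = (q_min/q_avg)*100 = (2.56/2.75)*100 = 93.0909%

93.0909 %


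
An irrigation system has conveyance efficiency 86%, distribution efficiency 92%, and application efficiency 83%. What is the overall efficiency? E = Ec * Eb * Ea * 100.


Ec = 0.86, Eb = 0.92, Ea = 0.83
E = 0.86 * 0.92 * 0.83 * 100 = 65.6696%

65.6696 %


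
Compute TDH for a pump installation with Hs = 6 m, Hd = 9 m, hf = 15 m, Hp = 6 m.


TDH = Hs + Hd + hf + Hp = 6 + 9 + 15 + 6 = 36

36 m


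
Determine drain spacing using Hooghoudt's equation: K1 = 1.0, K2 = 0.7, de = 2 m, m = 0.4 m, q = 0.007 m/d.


S^2 = 8*K2*de*m/q + 4*K1*m^2/q
S^2 = 8*0.7*2*0.4/0.007 + 4*1.0*0.4^2/0.007
S = sqrt(731.4286)

27.0449 m


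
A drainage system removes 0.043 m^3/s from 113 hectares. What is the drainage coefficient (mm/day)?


DC = Q * 86400 / (A * 10000) * 1000
DC = 0.043 * 86400 / (113 * 10000) * 1000
DC = 3715200.0000 / 1130000

3.2878 mm/day


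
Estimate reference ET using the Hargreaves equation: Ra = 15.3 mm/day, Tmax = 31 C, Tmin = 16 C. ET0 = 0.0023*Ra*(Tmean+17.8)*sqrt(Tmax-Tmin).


Tmean = (Tmax + Tmin)/2 = (31 + 16)/2 = 23.5
ET0 = 0.0023 * 15.3 * (23.5 + 17.8) * sqrt(31 - 16)
ET0 = 0.0023 * 15.3 * 41.3 * 3.872983

5.6288 mm/day


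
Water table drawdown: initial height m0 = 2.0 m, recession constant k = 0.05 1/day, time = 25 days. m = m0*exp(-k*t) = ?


m = m0 * exp(-k*t)
m = 2.0 * exp(-0.05 * 25)
m = 2.0 * exp(-1.2500)

0.5730 m


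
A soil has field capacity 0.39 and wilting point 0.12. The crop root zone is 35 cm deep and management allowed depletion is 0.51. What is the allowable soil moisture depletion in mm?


SMD = (FC - PWP) * d * MAD * 10
SMD = (0.39 - 0.12) * 35 * 0.51 * 10
SMD = 0.2700 * 35 * 0.51 * 10

48.1950 mm


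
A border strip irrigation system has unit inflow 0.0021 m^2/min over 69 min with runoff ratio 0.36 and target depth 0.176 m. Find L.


L = q*t/((1+r)*Z)
L = 0.0021*69/((1+0.36)*0.176)
L = 0.1449/0.23936

0.6054 m


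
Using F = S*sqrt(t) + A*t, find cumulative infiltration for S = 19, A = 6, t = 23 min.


F = S*sqrt(t) + A*t
F = 19*sqrt(23) + 6*23
F = 19*4.795832 + 138

229.1208 mm


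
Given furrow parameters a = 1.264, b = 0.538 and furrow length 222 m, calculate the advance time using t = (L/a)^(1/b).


t = (L/a)^(1/b)
t = (222/1.264)^(1/0.538)
t = 175.632911^(1/0.538)

14863.8025 min


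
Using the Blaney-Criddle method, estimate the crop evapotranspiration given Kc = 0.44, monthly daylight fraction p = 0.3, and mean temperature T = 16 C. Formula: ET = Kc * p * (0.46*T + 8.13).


ET = Kc * p * (0.46*T + 8.13)
ET = 0.44 * 0.3 * (0.46*16 + 8.13)
ET = 0.44 * 0.3 * 15.4900

2.0447 mm/day


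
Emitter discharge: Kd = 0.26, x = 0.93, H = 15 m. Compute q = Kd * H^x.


q = Kd * H^x = 0.26 * 15^0.93 = 0.26 * 12.409803

3.2265 L/h


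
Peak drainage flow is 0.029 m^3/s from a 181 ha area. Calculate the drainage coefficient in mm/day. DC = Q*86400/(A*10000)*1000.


DC = Q * 86400 / (A * 10000) * 1000
DC = 0.029 * 86400 / (181 * 10000) * 1000
DC = 2505600.0000 / 1810000

1.3843 mm/day


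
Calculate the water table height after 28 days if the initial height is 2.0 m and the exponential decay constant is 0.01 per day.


m = m0 * exp(-k*t)
m = 2.0 * exp(-0.01 * 28)
m = 2.0 * exp(-0.2800)

1.5116 m


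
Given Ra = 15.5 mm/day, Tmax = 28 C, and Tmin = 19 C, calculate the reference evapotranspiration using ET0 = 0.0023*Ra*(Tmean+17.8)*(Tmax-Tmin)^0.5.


Tmean = (Tmax + Tmin)/2 = (28 + 19)/2 = 23.5
ET0 = 0.0023 * 15.5 * (23.5 + 17.8) * sqrt(28 - 19)
ET0 = 0.0023 * 15.5 * 41.3 * 3.000000

4.4170 mm/day


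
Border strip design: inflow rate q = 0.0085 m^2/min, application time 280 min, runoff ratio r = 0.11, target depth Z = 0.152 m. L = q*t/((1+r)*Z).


L = q*t/((1+r)*Z)
L = 0.0085*280/((1+0.11)*0.152)
L = 2.38/0.16872

14.1062 m


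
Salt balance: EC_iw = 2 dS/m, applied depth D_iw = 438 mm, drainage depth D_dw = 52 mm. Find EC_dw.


EC_dw = EC_iw * D_iw / D_dw
EC_dw = 2 * 438 / 52
EC_dw = 876 / 52

16.8462 dS/m


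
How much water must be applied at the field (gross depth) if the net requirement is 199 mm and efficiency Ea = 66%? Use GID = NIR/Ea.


Ea = 66% = 0.66
GID = NIR / Ea = 199 / 0.66 = 301.5152 mm

301.5152 mm


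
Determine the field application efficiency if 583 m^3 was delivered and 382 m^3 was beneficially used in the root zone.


Ea = V_root / V_field * 100 = 382 / 583 * 100 = 65.5232%

65.5232 %


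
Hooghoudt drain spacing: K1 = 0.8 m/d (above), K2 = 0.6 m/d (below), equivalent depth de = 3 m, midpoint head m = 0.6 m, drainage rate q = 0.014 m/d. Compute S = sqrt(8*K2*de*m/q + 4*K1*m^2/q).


S^2 = 8*K2*de*m/q + 4*K1*m^2/q
S^2 = 8*0.6*3*0.6/0.014 + 4*0.8*0.6^2/0.014
S = sqrt(699.4286)

26.4467 m


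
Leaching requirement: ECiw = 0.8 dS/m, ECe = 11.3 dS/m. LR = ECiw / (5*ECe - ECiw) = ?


LR = ECiw / (5*ECe - ECiw)
LR = 0.8 / (5*11.3 - 0.8)
LR = 0.8 / 55.7000

0.0144


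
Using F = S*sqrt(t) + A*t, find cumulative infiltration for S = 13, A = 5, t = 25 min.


F = S*sqrt(t) + A*t
F = 13*sqrt(25) + 5*25
F = 13*5.000000 + 125

190.0000 mm


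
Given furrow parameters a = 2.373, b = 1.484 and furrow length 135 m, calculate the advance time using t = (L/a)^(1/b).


t = (L/a)^(1/b)
t = (135/2.373)^(1/1.484)
t = 56.890013^(1/1.484)

15.2279 min


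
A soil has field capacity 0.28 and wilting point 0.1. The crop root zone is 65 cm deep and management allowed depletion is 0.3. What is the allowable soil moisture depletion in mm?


SMD = (FC - PWP) * d * MAD * 10
SMD = (0.28 - 0.1) * 65 * 0.3 * 10
SMD = 0.1800 * 65 * 0.3 * 10

35.1000 mm


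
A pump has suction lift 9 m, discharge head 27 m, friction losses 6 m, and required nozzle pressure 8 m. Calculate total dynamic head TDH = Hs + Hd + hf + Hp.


TDH = Hs + Hd + hf + Hp = 9 + 27 + 6 + 8 = 50

50 m


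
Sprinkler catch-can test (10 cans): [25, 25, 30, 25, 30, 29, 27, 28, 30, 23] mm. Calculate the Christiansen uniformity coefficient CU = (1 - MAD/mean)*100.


mean = 27.200000 mm
MAD = 2.200000 mm
CU = (1 - 2.200000/27.200000)*100

91.9118 %


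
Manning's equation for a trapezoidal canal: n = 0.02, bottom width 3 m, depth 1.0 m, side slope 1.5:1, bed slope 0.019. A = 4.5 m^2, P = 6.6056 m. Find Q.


R = A/P = 4.5/6.6056 = 0.681240
Q = (1/0.02) * 4.5 * 0.681240^(2/3) * 0.019^0.5

24.0119 m^3/s


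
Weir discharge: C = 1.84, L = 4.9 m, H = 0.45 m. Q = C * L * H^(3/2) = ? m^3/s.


Q = C * L * H^(3/2) = 1.84 * 4.9 * 0.45^1.5 = 1.84 * 4.9 * 0.301869

2.7217 m^3/s


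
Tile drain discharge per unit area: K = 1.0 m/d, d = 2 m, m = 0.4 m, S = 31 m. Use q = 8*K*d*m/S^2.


q = 8*K*d*m/S^2
q = 8*1.0*2*0.4/31^2
q = 6.4000 / 961

0.0067 m/d


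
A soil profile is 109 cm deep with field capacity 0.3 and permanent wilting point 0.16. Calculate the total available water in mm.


AWC = (FC - PWP) * d * 10
AWC = (0.3 - 0.16) * 109 * 10
AWC = 0.1400 * 109 * 10

152.6000 mm


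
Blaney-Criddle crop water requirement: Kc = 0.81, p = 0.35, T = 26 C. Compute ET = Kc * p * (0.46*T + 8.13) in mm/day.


ET = Kc * p * (0.46*T + 8.13)
ET = 0.81 * 0.35 * (0.46*26 + 8.13)
ET = 0.81 * 0.35 * 20.0900

5.6955 mm/day


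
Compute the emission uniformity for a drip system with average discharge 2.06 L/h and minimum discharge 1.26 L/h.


EU = (q_min/q_avg)*100 = (1.26/2.06)*100 = 61.1650%

61.1650 %


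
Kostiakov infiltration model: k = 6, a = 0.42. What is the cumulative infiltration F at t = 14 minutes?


F = k * t^a = 6 * 14^0.42
F = 6 * 3.029520

18.1771 mm


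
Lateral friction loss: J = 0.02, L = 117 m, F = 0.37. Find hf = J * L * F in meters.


hf = J * L * F = 0.02 * 117 * 0.37 = 0.8658 m

0.8658 m


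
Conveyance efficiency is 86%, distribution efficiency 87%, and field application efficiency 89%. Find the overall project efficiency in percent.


Ec = 0.86, Eb = 0.87, Ea = 0.89
E = 0.86 * 0.87 * 0.89 * 100 = 66.5898%

66.5898 %


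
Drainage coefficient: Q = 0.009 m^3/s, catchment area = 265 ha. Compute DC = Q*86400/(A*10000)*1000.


DC = Q * 86400 / (A * 10000) * 1000
DC = 0.009 * 86400 / (265 * 10000) * 1000
DC = 777600.0000 / 2650000

0.2934 mm/day


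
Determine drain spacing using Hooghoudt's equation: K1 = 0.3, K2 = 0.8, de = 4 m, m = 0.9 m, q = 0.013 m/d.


S^2 = 8*K2*de*m/q + 4*K1*m^2/q
S^2 = 8*0.8*4*0.9/0.013 + 4*0.3*0.9^2/0.013
S = sqrt(1847.0769)

42.9776 m


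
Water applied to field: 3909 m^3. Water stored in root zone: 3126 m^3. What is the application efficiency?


Ea = V_root / V_field * 100 = 3126 / 3909 * 100 = 79.9693%

79.9693 %


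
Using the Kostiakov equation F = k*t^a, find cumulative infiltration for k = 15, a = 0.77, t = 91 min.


F = k * t^a = 15 * 91^0.77
F = 15 * 32.244962

483.6744 mm


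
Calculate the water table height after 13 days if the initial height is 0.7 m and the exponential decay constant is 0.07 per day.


m = m0 * exp(-k*t)
m = 0.7 * exp(-0.07 * 13)
m = 0.7 * exp(-0.9100)

0.2818 m


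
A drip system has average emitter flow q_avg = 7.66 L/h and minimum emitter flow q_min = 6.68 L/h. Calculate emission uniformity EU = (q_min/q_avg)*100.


EU = (q_min/q_avg)*100 = (6.68/7.66)*100 = 87.2063%

87.2063 %


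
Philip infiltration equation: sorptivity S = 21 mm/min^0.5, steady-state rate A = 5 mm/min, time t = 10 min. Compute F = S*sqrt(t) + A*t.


F = S*sqrt(t) + A*t
F = 21*sqrt(10) + 5*10
F = 21*3.162278 + 50

116.4078 mm


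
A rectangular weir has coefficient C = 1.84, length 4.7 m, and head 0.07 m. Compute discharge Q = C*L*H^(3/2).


Q = C * L * H^(3/2) = 1.84 * 4.7 * 0.07^1.5 = 1.84 * 4.7 * 0.018520

0.1602 m^3/s


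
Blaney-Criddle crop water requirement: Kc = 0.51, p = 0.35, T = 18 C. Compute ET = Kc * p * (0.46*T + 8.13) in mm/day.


ET = Kc * p * (0.46*T + 8.13)
ET = 0.51 * 0.35 * (0.46*18 + 8.13)
ET = 0.51 * 0.35 * 16.4100

2.9292 mm/day


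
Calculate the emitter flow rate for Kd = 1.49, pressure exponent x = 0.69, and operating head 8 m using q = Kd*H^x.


q = Kd * H^x = 1.49 * 8^0.69 = 1.49 * 4.198867

6.2563 L/h


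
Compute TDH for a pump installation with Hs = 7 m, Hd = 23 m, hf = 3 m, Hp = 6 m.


TDH = Hs + Hd + hf + Hp = 7 + 23 + 3 + 6 = 39

39 m


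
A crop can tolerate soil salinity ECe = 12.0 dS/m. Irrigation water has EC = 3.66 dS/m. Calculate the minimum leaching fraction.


LR = ECiw / (5*ECe - ECiw)
LR = 3.66 / (5*12.0 - 3.66)
LR = 3.66 / 56.3400

0.0650


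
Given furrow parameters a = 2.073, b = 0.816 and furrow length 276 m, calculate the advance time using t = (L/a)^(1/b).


t = (L/a)^(1/b)
t = (276/2.073)^(1/0.816)
t = 133.140376^(1/0.816)

401.1629 min


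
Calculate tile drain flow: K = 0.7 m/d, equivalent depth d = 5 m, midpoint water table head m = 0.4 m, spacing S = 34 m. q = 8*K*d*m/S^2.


q = 8*K*d*m/S^2
q = 8*0.7*5*0.4/34^2
q = 11.2000 / 1156

0.0097 m/d


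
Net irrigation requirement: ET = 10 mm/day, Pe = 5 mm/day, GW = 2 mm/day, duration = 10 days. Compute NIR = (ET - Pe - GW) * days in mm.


Daily deficit = ET - Pe - GW = 10 - 5 - 2 = 3 mm/day
NIR = 3 * 10 = 30 mm

30.0000 mm


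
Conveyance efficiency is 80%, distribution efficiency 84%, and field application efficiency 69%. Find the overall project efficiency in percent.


Ec = 0.8, Eb = 0.84, Ea = 0.69
E = 0.8 * 0.84 * 0.69 * 100 = 46.3680%

46.3680 %


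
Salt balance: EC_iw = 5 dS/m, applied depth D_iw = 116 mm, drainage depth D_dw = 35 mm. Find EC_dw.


EC_dw = EC_iw * D_iw / D_dw
EC_dw = 5 * 116 / 35
EC_dw = 580 / 35

16.5714 dS/m


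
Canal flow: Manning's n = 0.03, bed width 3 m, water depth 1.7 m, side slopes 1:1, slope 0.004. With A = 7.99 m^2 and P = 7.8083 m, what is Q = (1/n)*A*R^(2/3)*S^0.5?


R = A/P = 7.99/7.8083 = 1.023270
Q = (1/0.03) * 7.99 * 1.023270^(2/3) * 0.004^0.5

17.1047 m^3/s


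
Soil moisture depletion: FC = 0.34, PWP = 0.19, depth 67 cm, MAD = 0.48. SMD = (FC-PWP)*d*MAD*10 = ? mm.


SMD = (FC - PWP) * d * MAD * 10
SMD = (0.34 - 0.19) * 67 * 0.48 * 10
SMD = 0.1500 * 67 * 0.48 * 10

48.2400 mm


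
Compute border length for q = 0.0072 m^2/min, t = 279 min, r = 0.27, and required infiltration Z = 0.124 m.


L = q*t/((1+r)*Z)
L = 0.0072*279/((1+0.27)*0.124)
L = 2.0088/0.15748

12.7559 m


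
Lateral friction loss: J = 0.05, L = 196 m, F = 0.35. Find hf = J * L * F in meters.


hf = J * L * F = 0.05 * 196 * 0.35 = 3.4300 m

3.4300 m


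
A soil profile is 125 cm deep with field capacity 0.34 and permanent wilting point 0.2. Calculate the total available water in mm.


AWC = (FC - PWP) * d * 10
AWC = (0.34 - 0.2) * 125 * 10
AWC = 0.1400 * 125 * 10

175.0000 mm


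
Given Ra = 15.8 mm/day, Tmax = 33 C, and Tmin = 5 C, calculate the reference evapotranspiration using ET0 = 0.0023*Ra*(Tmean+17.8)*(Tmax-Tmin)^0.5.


Tmean = (Tmax + Tmin)/2 = (33 + 5)/2 = 19.0
ET0 = 0.0023 * 15.8 * (19.0 + 17.8) * sqrt(33 - 5)
ET0 = 0.0023 * 15.8 * 36.8 * 5.291503

7.0764 mm/day


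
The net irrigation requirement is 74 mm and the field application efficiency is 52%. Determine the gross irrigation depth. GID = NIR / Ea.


Ea = 52% = 0.52
GID = NIR / Ea = 74 / 0.52 = 142.3077 mm

142.3077 mm


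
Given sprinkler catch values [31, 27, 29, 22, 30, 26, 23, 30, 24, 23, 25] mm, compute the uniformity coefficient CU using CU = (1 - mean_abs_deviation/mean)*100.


mean = 26.363636 mm
MAD = 2.760331 mm
CU = (1 - 2.760331/26.363636)*100

89.5298 %


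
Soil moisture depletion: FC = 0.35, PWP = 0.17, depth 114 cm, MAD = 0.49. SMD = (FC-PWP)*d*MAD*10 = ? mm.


SMD = (FC - PWP) * d * MAD * 10
SMD = (0.35 - 0.17) * 114 * 0.49 * 10
SMD = 0.1800 * 114 * 0.49 * 10

100.5480 mm


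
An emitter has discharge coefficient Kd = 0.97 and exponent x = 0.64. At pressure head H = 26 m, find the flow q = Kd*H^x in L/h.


q = Kd * H^x = 0.97 * 26^0.64 = 0.97 * 8.046054

7.8047 L/h


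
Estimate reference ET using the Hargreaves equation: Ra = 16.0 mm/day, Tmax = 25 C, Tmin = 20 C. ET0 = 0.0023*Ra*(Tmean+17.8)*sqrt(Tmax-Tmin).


Tmean = (Tmax + Tmin)/2 = (25 + 20)/2 = 22.5
ET0 = 0.0023 * 16.0 * (22.5 + 17.8) * sqrt(25 - 20)
ET0 = 0.0023 * 16.0 * 40.3 * 2.236068

3.3162 mm/day


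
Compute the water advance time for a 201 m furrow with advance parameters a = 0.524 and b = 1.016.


t = (L/a)^(1/b)
t = (201/0.524)^(1/1.016)
t = 383.587786^(1/1.016)

349.2802 min


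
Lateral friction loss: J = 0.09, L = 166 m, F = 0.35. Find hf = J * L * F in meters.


hf = J * L * F = 0.09 * 166 * 0.35 = 5.2290 m

5.2290 m


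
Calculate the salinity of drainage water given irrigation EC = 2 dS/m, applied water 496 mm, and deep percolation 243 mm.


EC_dw = EC_iw * D_iw / D_dw
EC_dw = 2 * 496 / 243
EC_dw = 992 / 243

4.0823 dS/m


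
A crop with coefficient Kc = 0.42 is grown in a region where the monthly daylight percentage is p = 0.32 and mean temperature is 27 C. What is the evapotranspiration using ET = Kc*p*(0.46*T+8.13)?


ET = Kc * p * (0.46*T + 8.13)
ET = 0.42 * 0.32 * (0.46*27 + 8.13)
ET = 0.42 * 0.32 * 20.5500

2.7619 mm/day


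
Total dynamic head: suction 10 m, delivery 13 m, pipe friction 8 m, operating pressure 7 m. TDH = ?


TDH = Hs + Hd + hf + Hp = 10 + 13 + 8 + 7 = 38

38 m


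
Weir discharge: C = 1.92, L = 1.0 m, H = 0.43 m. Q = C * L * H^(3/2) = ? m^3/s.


Q = C * L * H^(3/2) = 1.92 * 1.0 * 0.43^1.5 = 1.92 * 1.0 * 0.281970

0.5414 m^3/s


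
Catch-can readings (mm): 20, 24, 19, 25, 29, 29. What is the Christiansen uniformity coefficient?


mean = 24.333333 mm
MAD = 3.333333 mm
CU = (1 - 3.333333/24.333333)*100

86.3014 %


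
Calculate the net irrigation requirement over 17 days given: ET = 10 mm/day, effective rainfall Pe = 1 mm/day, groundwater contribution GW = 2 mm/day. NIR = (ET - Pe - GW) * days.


Daily deficit = ET - Pe - GW = 10 - 1 - 2 = 7 mm/day
NIR = 7 * 17 = 119 mm

119.0000 mm


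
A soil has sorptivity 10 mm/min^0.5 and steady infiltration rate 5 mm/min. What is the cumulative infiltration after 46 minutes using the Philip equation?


F = S*sqrt(t) + A*t
F = 10*sqrt(46) + 5*46
F = 10*6.782330 + 230

297.8233 mm


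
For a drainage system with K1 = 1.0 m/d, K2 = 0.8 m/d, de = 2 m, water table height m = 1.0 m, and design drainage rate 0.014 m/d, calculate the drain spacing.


S^2 = 8*K2*de*m/q + 4*K1*m^2/q
S^2 = 8*0.8*2*1.0/0.014 + 4*1.0*1.0^2/0.014
S = sqrt(1200.0000)

34.6410 m


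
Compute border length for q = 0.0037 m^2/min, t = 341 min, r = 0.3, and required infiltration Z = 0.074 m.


L = q*t/((1+r)*Z)
L = 0.0037*341/((1+0.3)*0.074)
L = 1.2617/0.0962

13.1154 m


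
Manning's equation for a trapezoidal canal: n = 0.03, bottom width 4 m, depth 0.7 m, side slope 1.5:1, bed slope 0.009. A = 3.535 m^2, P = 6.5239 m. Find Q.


R = A/P = 3.535/6.5239 = 0.541854
Q = (1/0.03) * 3.535 * 0.541854^(2/3) * 0.009^0.5

7.4298 m^3/s


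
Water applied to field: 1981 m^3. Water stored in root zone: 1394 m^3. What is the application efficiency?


Ea = V_root / V_field * 100 = 1394 / 1981 * 100 = 70.3685%

70.3685 %


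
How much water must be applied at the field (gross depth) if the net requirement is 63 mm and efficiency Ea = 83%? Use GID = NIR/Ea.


Ea = 83% = 0.83
GID = NIR / Ea = 63 / 0.83 = 75.9036 mm

75.9036 mm


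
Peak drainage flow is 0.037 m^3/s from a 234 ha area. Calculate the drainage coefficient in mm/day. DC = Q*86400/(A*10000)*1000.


DC = Q * 86400 / (A * 10000) * 1000
DC = 0.037 * 86400 / (234 * 10000) * 1000
DC = 3196800.0000 / 2340000

1.3662 mm/day


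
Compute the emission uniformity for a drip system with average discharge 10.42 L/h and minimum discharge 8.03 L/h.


EU = (q_min/q_avg)*100 = (8.03/10.42)*100 = 77.0633%

77.0633 %


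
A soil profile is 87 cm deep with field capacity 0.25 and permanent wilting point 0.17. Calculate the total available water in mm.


AWC = (FC - PWP) * d * 10
AWC = (0.25 - 0.17) * 87 * 10
AWC = 0.0800 * 87 * 10

69.6000 mm


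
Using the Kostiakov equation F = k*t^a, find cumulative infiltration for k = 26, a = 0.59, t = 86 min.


F = k * t^a = 26 * 86^0.59
F = 26 * 13.846949

360.0207 mm


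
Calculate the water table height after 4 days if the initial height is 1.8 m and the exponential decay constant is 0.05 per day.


m = m0 * exp(-k*t)
m = 1.8 * exp(-0.05 * 4)
m = 1.8 * exp(-0.2000)

1.4737 m


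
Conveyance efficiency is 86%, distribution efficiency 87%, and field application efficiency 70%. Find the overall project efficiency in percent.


Ec = 0.86, Eb = 0.87, Ea = 0.7
E = 0.86 * 0.87 * 0.7 * 100 = 52.3740%

52.3740 %


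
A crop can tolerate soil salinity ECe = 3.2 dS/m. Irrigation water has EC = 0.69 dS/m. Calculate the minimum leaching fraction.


LR = ECiw / (5*ECe - ECiw)
LR = 0.69 / (5*3.2 - 0.69)
LR = 0.69 / 15.3100

0.0451


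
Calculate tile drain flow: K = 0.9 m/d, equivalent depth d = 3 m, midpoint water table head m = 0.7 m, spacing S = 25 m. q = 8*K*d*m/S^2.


q = 8*K*d*m/S^2
q = 8*0.9*3*0.7/25^2
q = 15.1200 / 625

0.0242 m/d


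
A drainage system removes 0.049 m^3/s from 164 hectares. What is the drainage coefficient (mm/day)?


DC = Q * 86400 / (A * 10000) * 1000
DC = 0.049 * 86400 / (164 * 10000) * 1000
DC = 4233600.0000 / 1640000

2.5815 mm/day


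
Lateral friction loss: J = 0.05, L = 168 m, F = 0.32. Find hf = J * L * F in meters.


hf = J * L * F = 0.05 * 168 * 0.32 = 2.6880 m

2.6880 m


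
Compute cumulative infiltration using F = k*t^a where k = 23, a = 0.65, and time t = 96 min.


F = k * t^a = 23 * 96^0.65
F = 23 * 19.430157

446.8936 mm


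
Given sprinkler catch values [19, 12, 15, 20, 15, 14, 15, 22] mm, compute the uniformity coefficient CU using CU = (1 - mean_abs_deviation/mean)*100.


mean = 16.500000 mm
MAD = 2.875000 mm
CU = (1 - 2.875000/16.500000)*100

82.5758 %


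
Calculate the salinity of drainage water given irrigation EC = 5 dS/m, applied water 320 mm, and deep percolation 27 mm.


EC_dw = EC_iw * D_iw / D_dw
EC_dw = 5 * 320 / 27
EC_dw = 1600 / 27

59.2593 dS/m


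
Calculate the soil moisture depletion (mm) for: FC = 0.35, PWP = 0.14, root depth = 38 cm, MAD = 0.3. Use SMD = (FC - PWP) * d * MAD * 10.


SMD = (FC - PWP) * d * MAD * 10
SMD = (0.35 - 0.14) * 38 * 0.3 * 10
SMD = 0.2100 * 38 * 0.3 * 10

23.9400 mm


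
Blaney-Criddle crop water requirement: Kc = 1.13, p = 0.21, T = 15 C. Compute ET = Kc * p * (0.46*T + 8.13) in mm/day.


ET = Kc * p * (0.46*T + 8.13)
ET = 1.13 * 0.21 * (0.46*15 + 8.13)
ET = 1.13 * 0.21 * 15.0300

3.5666 mm/day


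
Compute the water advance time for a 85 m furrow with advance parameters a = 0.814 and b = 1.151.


t = (L/a)^(1/b)
t = (85/0.814)^(1/1.151)
t = 104.422604^(1/1.151)

56.7477 min


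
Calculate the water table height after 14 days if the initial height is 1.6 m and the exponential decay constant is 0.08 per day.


m = m0 * exp(-k*t)
m = 1.6 * exp(-0.08 * 14)
m = 1.6 * exp(-1.1200)

0.5220 m


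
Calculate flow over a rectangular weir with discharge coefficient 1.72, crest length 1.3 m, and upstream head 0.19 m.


Q = C * L * H^(3/2) = 1.72 * 1.3 * 0.19^1.5 = 1.72 * 1.3 * 0.082819

0.1852 m^3/s


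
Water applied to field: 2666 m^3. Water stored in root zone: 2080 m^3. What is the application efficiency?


Ea = V_root / V_field * 100 = 2080 / 2666 * 100 = 78.0195%

78.0195 %


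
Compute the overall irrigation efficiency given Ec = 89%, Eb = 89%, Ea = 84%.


Ec = 0.89, Eb = 0.89, Ea = 0.84
E = 0.89 * 0.89 * 0.84 * 100 = 66.5364%

66.5364 %


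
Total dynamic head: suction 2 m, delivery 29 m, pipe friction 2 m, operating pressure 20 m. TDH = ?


TDH = Hs + Hd + hf + Hp = 2 + 29 + 2 + 20 = 53

53 m


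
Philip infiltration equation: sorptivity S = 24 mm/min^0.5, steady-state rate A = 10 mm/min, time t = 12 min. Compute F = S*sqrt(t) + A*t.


F = S*sqrt(t) + A*t
F = 24*sqrt(12) + 10*12
F = 24*3.464102 + 120

203.1384 mm


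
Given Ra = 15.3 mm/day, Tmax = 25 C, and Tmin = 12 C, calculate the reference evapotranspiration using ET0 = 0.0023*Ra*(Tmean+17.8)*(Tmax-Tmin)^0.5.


Tmean = (Tmax + Tmin)/2 = (25 + 12)/2 = 18.5
ET0 = 0.0023 * 15.3 * (18.5 + 17.8) * sqrt(25 - 12)
ET0 = 0.0023 * 15.3 * 36.3 * 3.605551

4.6057 mm/day


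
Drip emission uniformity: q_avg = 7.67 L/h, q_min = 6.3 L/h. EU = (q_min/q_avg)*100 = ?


EU = (q_min/q_avg)*100 = (6.3/7.67)*100 = 82.1382%

82.1382 %


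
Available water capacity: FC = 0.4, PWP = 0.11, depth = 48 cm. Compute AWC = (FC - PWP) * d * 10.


AWC = (FC - PWP) * d * 10
AWC = (0.4 - 0.11) * 48 * 10
AWC = 0.2900 * 48 * 10

139.2000 mm


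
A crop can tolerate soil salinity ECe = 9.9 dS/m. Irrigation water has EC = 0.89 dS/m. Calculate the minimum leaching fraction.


LR = ECiw / (5*ECe - ECiw)
LR = 0.89 / (5*9.9 - 0.89)
LR = 0.89 / 48.6100

0.0183


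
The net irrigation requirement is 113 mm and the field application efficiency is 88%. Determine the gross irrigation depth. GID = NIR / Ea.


Ea = 88% = 0.88
GID = NIR / Ea = 113 / 0.88 = 128.4091 mm

128.4091 mm


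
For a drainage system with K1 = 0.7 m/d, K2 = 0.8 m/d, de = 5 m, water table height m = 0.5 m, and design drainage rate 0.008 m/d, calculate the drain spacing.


S^2 = 8*K2*de*m/q + 4*K1*m^2/q
S^2 = 8*0.8*5*0.5/0.008 + 4*0.7*0.5^2/0.008
S = sqrt(2087.5000)

45.6892 m


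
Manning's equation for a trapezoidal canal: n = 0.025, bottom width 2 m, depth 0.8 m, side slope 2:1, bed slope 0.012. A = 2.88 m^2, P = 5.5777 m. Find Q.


R = A/P = 2.88/5.5777 = 0.516342
Q = (1/0.025) * 2.88 * 0.516342^(2/3) * 0.012^0.5

8.1221 m^3/s


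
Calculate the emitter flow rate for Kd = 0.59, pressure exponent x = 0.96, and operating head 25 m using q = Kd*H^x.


q = Kd * H^x = 0.59 * 25^0.96 = 0.59 * 21.979733

12.9680 L/h


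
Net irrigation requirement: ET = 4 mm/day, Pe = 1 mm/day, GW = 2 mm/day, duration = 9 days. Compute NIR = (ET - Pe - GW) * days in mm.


Daily deficit = ET - Pe - GW = 4 - 1 - 2 = 1 mm/day
NIR = 1 * 9 = 9 mm

9.0000 mm


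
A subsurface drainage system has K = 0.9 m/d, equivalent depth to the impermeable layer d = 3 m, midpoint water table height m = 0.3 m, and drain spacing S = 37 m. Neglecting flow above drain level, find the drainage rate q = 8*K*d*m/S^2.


q = 8*K*d*m/S^2
q = 8*0.9*3*0.3/37^2
q = 6.4800 / 1369

0.0047 m/d


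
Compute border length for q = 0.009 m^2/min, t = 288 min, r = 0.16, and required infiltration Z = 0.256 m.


L = q*t/((1+r)*Z)
L = 0.009*288/((1+0.16)*0.256)
L = 2.592/0.29696

8.7284 m


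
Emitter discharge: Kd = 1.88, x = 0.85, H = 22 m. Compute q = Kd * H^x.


q = Kd * H^x = 1.88 * 22^0.85 = 1.88 * 13.837552

26.0146 L/h


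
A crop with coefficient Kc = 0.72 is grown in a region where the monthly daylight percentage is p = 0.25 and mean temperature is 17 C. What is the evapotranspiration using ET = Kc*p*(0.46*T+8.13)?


ET = Kc * p * (0.46*T + 8.13)
ET = 0.72 * 0.25 * (0.46*17 + 8.13)
ET = 0.72 * 0.25 * 15.9500

2.8710 mm/day


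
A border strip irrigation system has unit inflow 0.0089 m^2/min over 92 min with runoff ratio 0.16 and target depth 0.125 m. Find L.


L = q*t/((1+r)*Z)
L = 0.0089*92/((1+0.16)*0.125)
L = 0.8188/0.145

5.6469 m


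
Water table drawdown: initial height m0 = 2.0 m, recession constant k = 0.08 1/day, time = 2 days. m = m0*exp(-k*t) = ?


m = m0 * exp(-k*t)
m = 2.0 * exp(-0.08 * 2)
m = 2.0 * exp(-0.1600)

1.7043 m


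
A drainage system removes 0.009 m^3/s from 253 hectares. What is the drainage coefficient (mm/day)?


DC = Q * 86400 / (A * 10000) * 1000
DC = 0.009 * 86400 / (253 * 10000) * 1000
DC = 777600.0000 / 2530000

0.3074 mm/day


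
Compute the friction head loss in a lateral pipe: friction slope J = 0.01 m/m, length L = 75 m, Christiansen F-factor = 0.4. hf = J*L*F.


hf = J * L * F = 0.01 * 75 * 0.4 = 0.3000 m

0.3000 m


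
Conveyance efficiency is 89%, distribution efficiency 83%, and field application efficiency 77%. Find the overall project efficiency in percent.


Ec = 0.89, Eb = 0.83, Ea = 0.77
E = 0.89 * 0.83 * 0.77 * 100 = 56.8799%

56.8799 %


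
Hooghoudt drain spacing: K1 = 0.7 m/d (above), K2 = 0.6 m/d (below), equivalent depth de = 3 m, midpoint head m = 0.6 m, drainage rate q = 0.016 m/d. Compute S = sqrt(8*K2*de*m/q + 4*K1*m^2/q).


S^2 = 8*K2*de*m/q + 4*K1*m^2/q
S^2 = 8*0.6*3*0.6/0.016 + 4*0.7*0.6^2/0.016
S = sqrt(603.0000)

24.5561 m


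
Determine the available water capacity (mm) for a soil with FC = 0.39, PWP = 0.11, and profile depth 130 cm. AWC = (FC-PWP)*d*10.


AWC = (FC - PWP) * d * 10
AWC = (0.39 - 0.11) * 130 * 10
AWC = 0.2800 * 130 * 10

364.0000 mm


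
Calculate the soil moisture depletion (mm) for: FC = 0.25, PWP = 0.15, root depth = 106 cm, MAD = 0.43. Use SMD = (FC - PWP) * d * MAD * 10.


SMD = (FC - PWP) * d * MAD * 10
SMD = (0.25 - 0.15) * 106 * 0.43 * 10
SMD = 0.1000 * 106 * 0.43 * 10

45.5800 mm


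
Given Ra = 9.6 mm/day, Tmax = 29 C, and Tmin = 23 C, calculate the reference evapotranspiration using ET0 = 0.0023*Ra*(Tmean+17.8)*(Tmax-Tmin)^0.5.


Tmean = (Tmax + Tmin)/2 = (29 + 23)/2 = 26.0
ET0 = 0.0023 * 9.6 * (26.0 + 17.8) * sqrt(29 - 23)
ET0 = 0.0023 * 9.6 * 43.8 * 2.449490

2.3689 mm/day


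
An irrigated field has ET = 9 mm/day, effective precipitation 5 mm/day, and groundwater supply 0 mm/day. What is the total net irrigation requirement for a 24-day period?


Daily deficit = ET - Pe - GW = 9 - 5 - 0 = 4 mm/day
NIR = 4 * 24 = 96 mm

96.0000 mm


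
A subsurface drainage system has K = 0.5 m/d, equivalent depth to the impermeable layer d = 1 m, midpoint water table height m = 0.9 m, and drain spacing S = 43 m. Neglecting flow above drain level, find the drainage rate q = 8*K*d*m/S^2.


q = 8*K*d*m/S^2
q = 8*0.5*1*0.9/43^2
q = 3.6000 / 1849

0.0019 m/d


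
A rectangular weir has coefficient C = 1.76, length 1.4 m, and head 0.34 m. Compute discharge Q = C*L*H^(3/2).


Q = C * L * H^(3/2) = 1.76 * 1.4 * 0.34^1.5 = 1.76 * 1.4 * 0.198252

0.4885 m^3/s


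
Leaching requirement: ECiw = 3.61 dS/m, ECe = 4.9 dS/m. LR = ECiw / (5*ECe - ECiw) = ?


LR = ECiw / (5*ECe - ECiw)
LR = 3.61 / (5*4.9 - 3.61)
LR = 3.61 / 20.8900

0.1728


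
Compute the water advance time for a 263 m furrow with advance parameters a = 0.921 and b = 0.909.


t = (L/a)^(1/b)
t = (263/0.921)^(1/0.909)
t = 285.559175^(1/0.909)

502.9628 min


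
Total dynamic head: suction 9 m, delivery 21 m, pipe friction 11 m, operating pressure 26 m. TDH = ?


TDH = Hs + Hd + hf + Hp = 9 + 21 + 11 + 26 = 67

67 m


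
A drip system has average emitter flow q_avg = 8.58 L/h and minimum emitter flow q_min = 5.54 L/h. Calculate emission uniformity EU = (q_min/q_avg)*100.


EU = (q_min/q_avg)*100 = (5.54/8.58)*100 = 64.5688%

64.5688 %


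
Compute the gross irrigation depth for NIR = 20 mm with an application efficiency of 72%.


Ea = 72% = 0.72
GID = NIR / Ea = 20 / 0.72 = 27.7778 mm

27.7778 mm


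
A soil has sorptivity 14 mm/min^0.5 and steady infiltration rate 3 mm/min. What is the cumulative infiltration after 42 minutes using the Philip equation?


F = S*sqrt(t) + A*t
F = 14*sqrt(42) + 3*42
F = 14*6.480741 + 126

216.7304 mm


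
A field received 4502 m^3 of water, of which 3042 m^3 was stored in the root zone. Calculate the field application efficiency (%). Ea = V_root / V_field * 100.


Ea = V_root / V_field * 100 = 3042 / 4502 * 100 = 67.5700%

67.5700 %


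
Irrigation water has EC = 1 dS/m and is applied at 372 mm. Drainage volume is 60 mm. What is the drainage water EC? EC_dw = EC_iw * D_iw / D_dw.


EC_dw = EC_iw * D_iw / D_dw
EC_dw = 1 * 372 / 60
EC_dw = 372 / 60

6.2000 dS/m


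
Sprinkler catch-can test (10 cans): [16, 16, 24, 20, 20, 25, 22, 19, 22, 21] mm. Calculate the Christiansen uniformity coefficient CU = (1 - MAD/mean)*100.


mean = 20.500000 mm
MAD = 2.300000 mm
CU = (1 - 2.300000/20.500000)*100

88.7805 %


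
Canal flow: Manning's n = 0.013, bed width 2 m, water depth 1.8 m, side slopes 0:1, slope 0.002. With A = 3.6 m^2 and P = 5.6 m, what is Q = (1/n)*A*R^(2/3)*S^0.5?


R = A/P = 3.6/5.6 = 0.642857
Q = (1/0.013) * 3.6 * 0.642857^(2/3) * 0.002^0.5

9.2247 m^3/s


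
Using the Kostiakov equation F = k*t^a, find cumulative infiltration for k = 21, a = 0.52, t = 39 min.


F = k * t^a = 21 * 39^0.52
F = 21 * 6.719757

141.1149 mm


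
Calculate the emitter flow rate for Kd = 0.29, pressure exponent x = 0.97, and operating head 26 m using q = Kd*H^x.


q = Kd * H^x = 0.29 * 26^0.97 = 0.29 * 23.578933

6.8379 L/h


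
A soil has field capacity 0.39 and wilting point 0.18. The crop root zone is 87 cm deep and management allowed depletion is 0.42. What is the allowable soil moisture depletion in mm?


SMD = (FC - PWP) * d * MAD * 10
SMD = (0.39 - 0.18) * 87 * 0.42 * 10
SMD = 0.2100 * 87 * 0.42 * 10

76.7340 mm


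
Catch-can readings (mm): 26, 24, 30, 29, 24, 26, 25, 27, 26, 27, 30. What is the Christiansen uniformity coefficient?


mean = 26.727273 mm
MAD = 1.702479 mm
CU = (1 - 1.702479/26.727273)*100

93.6302 %


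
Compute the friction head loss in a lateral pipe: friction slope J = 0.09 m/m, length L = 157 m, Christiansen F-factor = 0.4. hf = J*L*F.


hf = J * L * F = 0.09 * 157 * 0.4 = 5.6520 m

5.6520 m


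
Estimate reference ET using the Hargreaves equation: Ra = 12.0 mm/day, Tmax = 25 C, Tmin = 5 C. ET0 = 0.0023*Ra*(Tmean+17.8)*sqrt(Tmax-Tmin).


Tmean = (Tmax + Tmin)/2 = (25 + 5)/2 = 15.0
ET0 = 0.0023 * 12.0 * (15.0 + 17.8) * sqrt(25 - 5)
ET0 = 0.0023 * 12.0 * 32.8 * 4.472136

4.0485 mm/day


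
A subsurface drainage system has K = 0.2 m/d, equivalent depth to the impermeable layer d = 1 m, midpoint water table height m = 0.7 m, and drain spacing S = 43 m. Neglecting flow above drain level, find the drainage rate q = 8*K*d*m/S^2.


q = 8*K*d*m/S^2
q = 8*0.2*1*0.7/43^2
q = 1.1200 / 1849

6.0573e-04 m/d


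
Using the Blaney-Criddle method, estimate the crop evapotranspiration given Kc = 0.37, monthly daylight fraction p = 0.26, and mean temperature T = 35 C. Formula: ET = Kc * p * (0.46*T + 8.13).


ET = Kc * p * (0.46*T + 8.13)
ET = 0.37 * 0.26 * (0.46*35 + 8.13)
ET = 0.37 * 0.26 * 24.2300

2.3309 mm/day


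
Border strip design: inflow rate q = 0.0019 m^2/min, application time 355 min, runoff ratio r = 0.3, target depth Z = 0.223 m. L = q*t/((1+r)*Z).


L = q*t/((1+r)*Z)
L = 0.0019*355/((1+0.3)*0.223)
L = 0.6745/0.2899

2.3267 m


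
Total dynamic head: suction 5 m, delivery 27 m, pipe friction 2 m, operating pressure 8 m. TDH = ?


TDH = Hs + Hd + hf + Hp = 5 + 27 + 2 + 8 = 42

42 m


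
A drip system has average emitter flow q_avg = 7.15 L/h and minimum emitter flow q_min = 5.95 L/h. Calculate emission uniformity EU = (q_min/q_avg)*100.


EU = (q_min/q_avg)*100 = (5.95/7.15)*100 = 83.2168%

83.2168 %


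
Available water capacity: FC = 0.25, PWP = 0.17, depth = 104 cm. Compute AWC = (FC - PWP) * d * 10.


AWC = (FC - PWP) * d * 10
AWC = (0.25 - 0.17) * 104 * 10
AWC = 0.0800 * 104 * 10

83.2000 mm


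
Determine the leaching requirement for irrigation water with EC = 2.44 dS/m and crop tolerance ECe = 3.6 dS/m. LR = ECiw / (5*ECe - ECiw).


LR = ECiw / (5*ECe - ECiw)
LR = 2.44 / (5*3.6 - 2.44)
LR = 2.44 / 15.5600

0.1568


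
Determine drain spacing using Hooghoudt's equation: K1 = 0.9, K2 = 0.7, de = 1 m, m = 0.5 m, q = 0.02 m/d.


S^2 = 8*K2*de*m/q + 4*K1*m^2/q
S^2 = 8*0.7*1*0.5/0.02 + 4*0.9*0.5^2/0.02
S = sqrt(185.0000)

13.6015 m


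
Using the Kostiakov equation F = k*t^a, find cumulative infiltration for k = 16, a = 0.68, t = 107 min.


F = k * t^a = 16 * 107^0.68
F = 16 * 23.987278

383.7964 mm


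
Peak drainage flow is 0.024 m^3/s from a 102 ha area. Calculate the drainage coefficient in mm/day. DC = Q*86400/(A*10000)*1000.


DC = Q * 86400 / (A * 10000) * 1000
DC = 0.024 * 86400 / (102 * 10000) * 1000
DC = 2073600.0000 / 1020000

2.0329 mm/day


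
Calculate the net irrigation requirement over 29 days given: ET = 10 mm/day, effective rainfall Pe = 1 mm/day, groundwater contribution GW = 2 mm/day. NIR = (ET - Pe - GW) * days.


Daily deficit = ET - Pe - GW = 10 - 1 - 2 = 7 mm/day
NIR = 7 * 29 = 203 mm

203.0000 mm


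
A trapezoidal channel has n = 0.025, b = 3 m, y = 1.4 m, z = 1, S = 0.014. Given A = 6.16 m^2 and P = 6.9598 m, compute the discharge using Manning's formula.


R = A/P = 6.16/6.9598 = 0.885083
Q = (1/0.025) * 6.16 * 0.885083^(2/3) * 0.014^0.5

26.8758 m^3/s


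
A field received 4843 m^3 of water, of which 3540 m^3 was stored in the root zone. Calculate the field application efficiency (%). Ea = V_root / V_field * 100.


Ea = V_root / V_field * 100 = 3540 / 4843 * 100 = 73.0952%

73.0952 %


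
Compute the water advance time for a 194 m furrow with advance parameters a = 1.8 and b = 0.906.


t = (L/a)^(1/b)
t = (194/1.8)^(1/0.906)
t = 107.777778^(1/0.906)

175.1498 min


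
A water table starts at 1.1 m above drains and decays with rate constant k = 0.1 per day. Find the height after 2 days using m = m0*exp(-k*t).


m = m0 * exp(-k*t)
m = 1.1 * exp(-0.1 * 2)
m = 1.1 * exp(-0.2000)

0.9006 m


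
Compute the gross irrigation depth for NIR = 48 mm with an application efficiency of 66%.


Ea = 66% = 0.66
GID = NIR / Ea = 48 / 0.66 = 72.7273 mm

72.7273 mm


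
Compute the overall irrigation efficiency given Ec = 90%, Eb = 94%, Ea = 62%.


Ec = 0.9, Eb = 0.94, Ea = 0.62
E = 0.9 * 0.94 * 0.62 * 100 = 52.4520%

52.4520 %


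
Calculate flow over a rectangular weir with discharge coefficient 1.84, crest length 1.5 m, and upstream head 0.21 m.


Q = C * L * H^(3/2) = 1.84 * 1.5 * 0.21^1.5 = 1.84 * 1.5 * 0.096234

0.2656 m^3/s


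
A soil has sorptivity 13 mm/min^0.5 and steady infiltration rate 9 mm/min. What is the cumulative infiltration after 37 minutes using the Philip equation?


F = S*sqrt(t) + A*t
F = 13*sqrt(37) + 9*37
F = 13*6.082763 + 333

412.0759 mm


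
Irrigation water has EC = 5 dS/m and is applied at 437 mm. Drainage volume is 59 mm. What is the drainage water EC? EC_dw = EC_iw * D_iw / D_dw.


EC_dw = EC_iw * D_iw / D_dw
EC_dw = 5 * 437 / 59
EC_dw = 2185 / 59

37.0339 dS/m


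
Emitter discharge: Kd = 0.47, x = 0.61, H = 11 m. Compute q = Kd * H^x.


q = Kd * H^x = 0.47 * 11^0.61 = 0.47 * 4.317671

2.0293 L/h


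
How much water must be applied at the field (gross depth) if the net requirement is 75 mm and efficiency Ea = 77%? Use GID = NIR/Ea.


Ea = 77% = 0.77
GID = NIR / Ea = 75 / 0.77 = 97.4026 mm

97.4026 mm


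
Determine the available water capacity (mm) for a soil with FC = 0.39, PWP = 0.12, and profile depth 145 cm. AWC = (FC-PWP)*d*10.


AWC = (FC - PWP) * d * 10
AWC = (0.39 - 0.12) * 145 * 10
AWC = 0.2700 * 145 * 10

391.5000 mm


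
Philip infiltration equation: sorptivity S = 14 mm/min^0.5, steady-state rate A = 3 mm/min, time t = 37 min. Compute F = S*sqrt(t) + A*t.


F = S*sqrt(t) + A*t
F = 14*sqrt(37) + 3*37
F = 14*6.082763 + 111

196.1587 mm


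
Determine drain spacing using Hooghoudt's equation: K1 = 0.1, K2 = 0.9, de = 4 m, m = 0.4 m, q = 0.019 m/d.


S^2 = 8*K2*de*m/q + 4*K1*m^2/q
S^2 = 8*0.9*4*0.4/0.019 + 4*0.1*0.4^2/0.019
S = sqrt(609.6842)

24.6918 m


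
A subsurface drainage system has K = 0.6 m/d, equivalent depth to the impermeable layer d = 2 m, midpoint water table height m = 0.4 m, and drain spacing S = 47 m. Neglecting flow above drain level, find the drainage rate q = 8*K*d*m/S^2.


q = 8*K*d*m/S^2
q = 8*0.6*2*0.4/47^2
q = 3.8400 / 2209

0.0017 m/d


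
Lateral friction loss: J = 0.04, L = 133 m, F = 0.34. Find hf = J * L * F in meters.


hf = J * L * F = 0.04 * 133 * 0.34 = 1.8088 m

1.8088 m
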